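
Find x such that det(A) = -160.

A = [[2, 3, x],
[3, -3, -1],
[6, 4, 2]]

-4

Expanding along the row containing x, det(A) is linear in x: det(A) = (30)·x + (-40).
Set (30)·x + (-40) = -160  ⇒  (30)·x = -120  ⇒  x = -4.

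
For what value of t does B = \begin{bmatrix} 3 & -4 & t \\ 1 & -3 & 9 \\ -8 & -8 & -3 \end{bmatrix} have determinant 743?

Expanding along the row containing t, det(B) is linear in t: det(B) = (-32)·t + (519).
Set (-32)·t + (519) = 743  ⇒  (-32)·t = 224  ⇒  t = -7.

-7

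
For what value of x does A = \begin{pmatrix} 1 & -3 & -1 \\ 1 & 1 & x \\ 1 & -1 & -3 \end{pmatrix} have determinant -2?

x = -4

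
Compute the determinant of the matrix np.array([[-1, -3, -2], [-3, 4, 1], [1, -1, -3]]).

37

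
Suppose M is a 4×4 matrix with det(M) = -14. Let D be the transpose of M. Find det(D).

det(Mᵀ) = det(M).
det(D) = (1)·(-14) = -14

-14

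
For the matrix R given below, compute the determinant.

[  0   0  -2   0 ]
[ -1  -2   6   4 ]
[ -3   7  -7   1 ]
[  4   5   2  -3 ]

Expand along row 1 (it has 3 zeros):
  + (-2) · M_13   where M_13 = det([-1 -2 4; -3 7 1; 4 5 -3]) = -136
det = (+1)·(-2)·(-136) = 272

272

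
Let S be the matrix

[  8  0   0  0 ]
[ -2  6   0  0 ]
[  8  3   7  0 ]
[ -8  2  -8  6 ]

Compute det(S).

The determinant is 2016.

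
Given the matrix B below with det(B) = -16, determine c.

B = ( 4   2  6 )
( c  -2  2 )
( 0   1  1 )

c = 0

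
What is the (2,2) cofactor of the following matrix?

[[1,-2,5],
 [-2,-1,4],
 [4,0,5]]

-15

Delete row 2 and column 2; the remaining 2×2 submatrix is [1 5; 4 5].
Its determinant is 1·5 − 5·4 = -15.
The cofactor carries sign (−1)^(2+2) = +1, so C_{2,2} = +(-15) = -15.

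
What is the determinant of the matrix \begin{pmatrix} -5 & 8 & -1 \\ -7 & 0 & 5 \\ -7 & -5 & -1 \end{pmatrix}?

Expand along row 2:
  − (-7) · |8 -1; -5 -1| = −(-7)·(-8 − 5) = -91
  − 5 · |-5 8; -7 -5| = −5·(25 − (-56)) = -405
Sum: (-91) + (-405) = -496

-496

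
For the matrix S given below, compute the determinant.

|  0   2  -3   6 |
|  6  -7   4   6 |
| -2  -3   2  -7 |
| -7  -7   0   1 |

|S| = 609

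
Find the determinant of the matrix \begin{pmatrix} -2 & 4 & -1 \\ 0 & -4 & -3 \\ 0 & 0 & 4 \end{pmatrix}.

The matrix is upper triangular, so the determinant is the product of the diagonal entries:
det = (-2) · (-4) · (4) = 32

32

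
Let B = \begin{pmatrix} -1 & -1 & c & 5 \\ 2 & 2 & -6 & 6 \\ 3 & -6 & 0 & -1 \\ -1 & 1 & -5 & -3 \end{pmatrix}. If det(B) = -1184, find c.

Expanding along the column containing c, det(B) is linear in c: det(B) = (40)·c + (-984).
Set (40)·c + (-984) = -1184  ⇒  (40)·c = -200  ⇒  c = -5.

c = -5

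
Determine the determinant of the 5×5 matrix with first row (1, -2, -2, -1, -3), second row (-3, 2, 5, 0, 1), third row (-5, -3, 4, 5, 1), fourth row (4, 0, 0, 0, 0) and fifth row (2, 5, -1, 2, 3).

-1192

Expand along row 4 (it has 4 zeros):
  − (4) · M_41   where M_41 = det([-2 -2 -1 -3; 2 5 0 1; -3 4 5 1; 5 -1 2 3]) = 298
det = (-1)·(4)·(298) = -1192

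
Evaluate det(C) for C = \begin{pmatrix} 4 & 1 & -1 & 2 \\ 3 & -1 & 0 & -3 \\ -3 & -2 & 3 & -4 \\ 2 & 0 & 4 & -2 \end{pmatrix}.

Expand along row 2 (it has 1 zero):
  − (3) · M_21   where M_21 = det([1 -1 2; -2 3 -4; 0 4 -2]) = -2
  + (-1) · M_22   where M_22 = det([4 -1 2; -3 3 -4; 2 4 -2]) = 18
  + (-3) · M_24   where M_24 = det([4 1 -1; -3 -2 3; 2 0 4]) = -18
det = (-1)·(3)·(-2) + (+1)·(-1)·(18) + (+1)·(-3)·(-18) = 42

det(C) = 42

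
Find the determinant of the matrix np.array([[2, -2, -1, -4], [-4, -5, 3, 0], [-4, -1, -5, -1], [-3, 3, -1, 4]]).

-67

Expand along row 2 (it has 1 zero):
  − (-4) · M_21   where M_21 = det([-2 -1 -4; -1 -5 -1; 3 -1 4]) = -23
  + (-5) · M_22   where M_22 = det([2 -1 -4; -4 -5 -1; -3 -1 4]) = -17
  − (3) · M_23   where M_23 = det([2 -2 -4; -4 -1 -1; -3 3 4]) = 20
det = (-1)·(-4)·(-23) + (+1)·(-5)·(-17) + (-1)·(3)·(20) = -67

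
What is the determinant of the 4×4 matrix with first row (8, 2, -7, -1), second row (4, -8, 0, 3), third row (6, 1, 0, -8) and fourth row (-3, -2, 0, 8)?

Expand along column 3 (it has 3 zeros):
  + (-7) · M_13   where M_13 = det([4 -8 3; 6 1 -8; -3 -2 8]) = 133
det = (+1)·(-7)·(133) = -931

-931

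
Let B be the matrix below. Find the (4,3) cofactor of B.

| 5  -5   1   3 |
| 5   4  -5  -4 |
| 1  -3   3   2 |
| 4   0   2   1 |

7

Delete row 4 and column 3; the remaining 3×3 submatrix is [5 -5 3; 5 4 -4; 1 -3 2].
Its determinant is -7.
The cofactor carries sign (−1)^(4+3) = −1, so C_{4,3} = −(-7) = 7.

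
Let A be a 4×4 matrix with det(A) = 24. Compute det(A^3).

13824

det(A^3) = (det A)^3 = (24)^3 = 13824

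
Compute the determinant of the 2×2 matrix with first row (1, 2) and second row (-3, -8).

-2

det = 1·(-8) − 2·(-3) = -8 − (-6) = -2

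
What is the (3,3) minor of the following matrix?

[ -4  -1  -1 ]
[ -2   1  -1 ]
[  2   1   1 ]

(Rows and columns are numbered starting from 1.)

-6

Delete row 3 and column 3; the remaining 2×2 submatrix is [-4 -1; -2 1].
Its determinant is (-4)·1 − (-1)·(-2) = -6.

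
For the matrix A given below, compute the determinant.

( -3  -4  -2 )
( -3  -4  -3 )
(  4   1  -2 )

Expand along column 1:
  + (-3) · |-4 -3; 1 -2| = (-3)·(8 − (-3)) = -33
  − (-3) · |-4 -2; 1 -2| = −(-3)·(8 − (-2)) = 30
  + 4 · |-4 -2; -4 -3| = 4·(12 − 8) = 16
Sum: (-33) + (30) + (16) = 13

13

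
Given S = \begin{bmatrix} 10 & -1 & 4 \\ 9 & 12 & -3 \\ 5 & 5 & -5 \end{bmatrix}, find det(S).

Expand along column 1:
  + 10 · |12 -3; 5 -5| = 10·(-60 − (-15)) = -450
  − 9 · |-1 4; 5 -5| = −9·(5 − 20) = 135
  + 5 · |-1 4; 12 -3| = 5·(3 − 48) = -225
Sum: (-450) + (135) + (-225) = -540

The determinant is -540.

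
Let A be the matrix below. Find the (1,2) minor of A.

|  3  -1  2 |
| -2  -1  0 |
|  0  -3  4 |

Delete row 1 and column 2; the remaining 2×2 submatrix is [-2 0; 0 4].
Its determinant is (-2)·4 − 0·0 = -8.

-8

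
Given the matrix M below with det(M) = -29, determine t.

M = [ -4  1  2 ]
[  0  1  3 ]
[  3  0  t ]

Expanding along the row containing t, det(M) is linear in t: det(M) = (-4)·t + (3).
Set (-4)·t + (3) = -29  ⇒  (-4)·t = -32  ⇒  t = 8.

8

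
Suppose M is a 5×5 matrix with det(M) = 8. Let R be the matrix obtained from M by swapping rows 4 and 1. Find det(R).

-8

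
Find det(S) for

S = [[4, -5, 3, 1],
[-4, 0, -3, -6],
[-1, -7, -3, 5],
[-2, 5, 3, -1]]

det(S) = 1080

Expand along row 2 (it has 1 zero):
  − (-4) · M_21   where M_21 = det([-5 3 1; -7 -3 5; 5 3 -1]) = 108
  − (-3) · M_23   where M_23 = det([4 -5 1; -1 -7 5; -2 5 -1]) = -36
  + (-6) · M_24   where M_24 = det([4 -5 3; -1 -7 -3; -2 5 3]) = -126
det = (-1)·(-4)·(108) + (-1)·(-3)·(-36) + (+1)·(-6)·(-126) = 1080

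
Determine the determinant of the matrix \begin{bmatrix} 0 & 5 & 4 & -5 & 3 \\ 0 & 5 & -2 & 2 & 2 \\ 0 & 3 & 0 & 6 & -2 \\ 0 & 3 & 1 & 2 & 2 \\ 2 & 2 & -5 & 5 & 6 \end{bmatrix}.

Expand along column 1 (it has 4 zeros):
  + (2) · M_51   where M_51 = det([5 4 -5 3; 5 -2 2 2; 3 0 6 -2; 3 1 2 2]) = -424
det = (+1)·(2)·(-424) = -848

-848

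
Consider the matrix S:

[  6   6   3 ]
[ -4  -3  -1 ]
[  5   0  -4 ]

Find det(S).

Expand along row 3:
  + 5 · |6 3; -3 -1| = 5·(-6 − (-9)) = 15
  + (-4) · |6 6; -4 -3| = (-4)·(-18 − (-24)) = -24
Sum: (15) + (-24) = -9

det(S) = -9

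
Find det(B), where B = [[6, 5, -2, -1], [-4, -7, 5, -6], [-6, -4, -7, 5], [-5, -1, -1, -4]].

Expand along row 1:
  + (6) · M_11   where M_11 = det([-7 5 -6; -4 -7 5; -1 -1 -4]) = -318
  − (5) · M_12   where M_12 = det([-4 5 -6; -6 -7 5; -5 -1 -4]) = -203
  + (-2) · M_13   where M_13 = det([-4 -7 -6; -6 -4 5; -5 -1 -4]) = 343
  − (-1) · M_14   where M_14 = det([-4 -7 5; -6 -4 -7; -5 -1 -1]) = -261
det = (+1)·(6)·(-318) + (-1)·(5)·(-203) + (+1)·(-2)·(343) + (-1)·(-1)·(-261) = -1840

-1840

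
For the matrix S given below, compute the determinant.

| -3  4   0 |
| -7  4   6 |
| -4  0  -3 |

Expand along column 2:
  − 4 · |-7 6; -4 -3| = −4·(21 − (-24)) = -180
  + 4 · |-3 0; -4 -3| = 4·(9 − 0) = 36
Sum: (-180) + (36) = -144

-144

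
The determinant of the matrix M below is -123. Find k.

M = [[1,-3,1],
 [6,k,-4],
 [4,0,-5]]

Expanding along the column containing k, det(M) is linear in k: det(M) = (-9)·k + (-42).
Set (-9)·k + (-42) = -123  ⇒  (-9)·k = -81  ⇒  k = 9.

k = 9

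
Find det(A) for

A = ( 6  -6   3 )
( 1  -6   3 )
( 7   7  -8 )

135

Expand along row 1:
  + 6 · |-6 3; 7 -8| = 6·(48 − 21) = 162
  − (-6) · |1 3; 7 -8| = −(-6)·(-8 − 21) = -174
  + 3 · |1 -6; 7 7| = 3·(7 − (-42)) = 147
Sum: (162) + (-174) + (147) = 135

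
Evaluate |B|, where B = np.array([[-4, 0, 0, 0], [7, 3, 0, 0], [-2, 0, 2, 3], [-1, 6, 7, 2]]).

B is block lower-triangular with a 2×2 block and a 2×2 block on the diagonal, so its determinant equals the product of the determinants of the diagonal blocks.
det of the 2×2 block = -12
det of the 2×2 block = -17
det = (-12)·(-17) = 204

det(B) = 204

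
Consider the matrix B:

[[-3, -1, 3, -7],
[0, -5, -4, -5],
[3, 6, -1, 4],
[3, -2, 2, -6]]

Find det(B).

|B| = 1188

Expand along row 2 (it has 1 zero):
  + (-5) · M_22   where M_22 = det([-3 3 -7; 3 -1 4; 3 2 -6]) = 33
  − (-4) · M_23   where M_23 = det([-3 -1 -7; 3 6 4; 3 -2 -6]) = 222
  + (-5) · M_24   where M_24 = det([-3 -1 3; 3 6 -1; 3 -2 2]) = -93
det = (+1)·(-5)·(33) + (-1)·(-4)·(222) + (+1)·(-5)·(-93) = 1188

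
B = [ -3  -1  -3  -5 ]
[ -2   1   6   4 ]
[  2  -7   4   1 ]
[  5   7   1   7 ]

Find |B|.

|B| = 164

Expand along row 1:
  + (-3) · M_11   where M_11 = det([1 6 4; -7 4 1; 7 1 7]) = 223
  − (-1) · M_12   where M_12 = det([-2 6 4; 2 4 1; 5 1 7]) = -180
  + (-3) · M_13   where M_13 = det([-2 1 4; 2 -7 1; 5 7 7]) = 299
  − (-5) · M_14   where M_14 = det([-2 1 6; 2 -7 4; 5 7 1]) = 382
det = (+1)·(-3)·(223) + (-1)·(-1)·(-180) + (+1)·(-3)·(299) + (-1)·(-5)·(382) = 164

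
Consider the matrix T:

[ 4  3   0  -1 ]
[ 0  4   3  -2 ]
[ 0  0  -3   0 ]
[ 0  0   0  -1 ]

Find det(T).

48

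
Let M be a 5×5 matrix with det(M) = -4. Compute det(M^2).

16

det(M^2) = (det M)^2 = (-4)^2 = 16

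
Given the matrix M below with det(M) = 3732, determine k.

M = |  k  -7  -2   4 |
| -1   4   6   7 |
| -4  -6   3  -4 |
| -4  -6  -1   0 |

k = 7

Expanding along the column containing k, det(M) is linear in k: det(M) = (296)·k + (1660).
Set (296)·k + (1660) = 3732  ⇒  (296)·k = 2072  ⇒  k = 7.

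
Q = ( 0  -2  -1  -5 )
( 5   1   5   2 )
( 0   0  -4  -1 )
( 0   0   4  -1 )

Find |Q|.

Q is block upper-triangular with a 2×2 block and a 2×2 block on the diagonal, so its determinant equals the product of the determinants of the diagonal blocks.
det of the 2×2 block = 10
det of the 2×2 block = 8
det = (10)·(8) = 80

80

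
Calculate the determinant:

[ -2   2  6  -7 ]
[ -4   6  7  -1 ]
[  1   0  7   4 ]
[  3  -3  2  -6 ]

Expand along row 3 (it has 1 zero):
  + (1) · M_31   where M_31 = det([2 6 -7; 6 7 -1; -3 2 -6]) = -77
  + (7) · M_33   where M_33 = det([-2 2 -7; -4 6 -1; 3 -3 -6]) = 66
  − (4) · M_34   where M_34 = det([-2 2 6; -4 6 7; 3 -3 2]) = -44
det = (+1)·(1)·(-77) + (+1)·(7)·(66) + (-1)·(4)·(-44) = 561

561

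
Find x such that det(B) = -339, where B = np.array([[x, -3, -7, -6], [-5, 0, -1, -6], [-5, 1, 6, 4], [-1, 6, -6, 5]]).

Expanding along the row containing x, det(B) is linear in x: det(B) = (233)·x + (-1970).
Set (233)·x + (-1970) = -339  ⇒  (233)·x = 1631  ⇒  x = 7.

x = 7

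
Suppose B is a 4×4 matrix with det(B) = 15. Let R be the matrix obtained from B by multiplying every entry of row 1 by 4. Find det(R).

|R| = 60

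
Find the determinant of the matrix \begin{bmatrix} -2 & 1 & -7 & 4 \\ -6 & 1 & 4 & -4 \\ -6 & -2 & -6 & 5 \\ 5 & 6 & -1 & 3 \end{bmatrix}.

-1133

Expand along row 1:
  + (-2) · M_11   where M_11 = det([1 4 -4; -2 -6 5; 6 -1 3]) = -21
  − (1) · M_12   where M_12 = det([-6 4 -4; -6 -6 5; 5 -1 3]) = 106
  + (-7) · M_13   where M_13 = det([-6 1 -4; -6 -2 5; 5 6 3]) = 363
  − (4) · M_14   where M_14 = det([-6 1 4; -6 -2 -6; 5 6 -1]) = -368
det = (+1)·(-2)·(-21) + (-1)·(1)·(106) + (+1)·(-7)·(363) + (-1)·(4)·(-368) = -1133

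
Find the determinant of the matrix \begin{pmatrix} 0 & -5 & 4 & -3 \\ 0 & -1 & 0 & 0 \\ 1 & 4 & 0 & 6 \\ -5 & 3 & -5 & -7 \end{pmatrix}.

77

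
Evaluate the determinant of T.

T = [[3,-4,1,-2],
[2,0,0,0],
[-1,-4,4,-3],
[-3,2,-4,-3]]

Expand along row 2 (it has 3 zeros):
  − (2) · M_21   where M_21 = det([-4 1 -2; -4 4 -3; 2 -4 -3]) = 62
det = (-1)·(2)·(62) = -124

The determinant is -124.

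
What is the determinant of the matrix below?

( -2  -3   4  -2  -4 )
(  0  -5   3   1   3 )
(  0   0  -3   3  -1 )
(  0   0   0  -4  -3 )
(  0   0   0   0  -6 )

The matrix is upper triangular, so the determinant is the product of the diagonal entries:
det = (-2) · (-5) · (-3) · (-4) · (-6) = -720

The determinant is -720.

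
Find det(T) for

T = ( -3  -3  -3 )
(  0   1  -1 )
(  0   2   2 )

The determinant is -12.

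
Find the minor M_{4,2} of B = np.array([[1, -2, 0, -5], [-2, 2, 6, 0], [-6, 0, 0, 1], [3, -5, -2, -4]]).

-174

Delete row 4 and column 2; the remaining 3×3 submatrix is [1 0 -5; -2 6 0; -6 0 1].
Its determinant is -174.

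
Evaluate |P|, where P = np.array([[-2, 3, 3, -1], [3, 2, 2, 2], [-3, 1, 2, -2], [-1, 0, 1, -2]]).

The determinant is 15.

Expand along row 4 (it has 1 zero):
  − (-1) · M_41   where M_41 = det([3 3 -1; 2 2 2; 1 2 -2]) = -8
  − (1) · M_43   where M_43 = det([-2 3 -1; 3 2 2; -3 1 -2]) = 3
  + (-2) · M_44   where M_44 = det([-2 3 3; 3 2 2; -3 1 2]) = -13
det = (-1)·(-1)·(-8) + (-1)·(1)·(3) + (+1)·(-2)·(-13) = 15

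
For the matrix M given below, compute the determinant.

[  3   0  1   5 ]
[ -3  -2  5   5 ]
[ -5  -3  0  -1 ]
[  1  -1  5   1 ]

-326

Expand along row 1 (it has 1 zero):
  + (3) · M_11   where M_11 = det([-2 5 5; -3 0 -1; -1 5 1]) = -65
  + (1) · M_13   where M_13 = det([-3 -2 5; -5 -3 -1; 1 -1 1]) = 44
  − (5) · M_14   where M_14 = det([-3 -2 5; -5 -3 0; 1 -1 5]) = 35
det = (+1)·(3)·(-65) + (+1)·(1)·(44) + (-1)·(5)·(35) = -326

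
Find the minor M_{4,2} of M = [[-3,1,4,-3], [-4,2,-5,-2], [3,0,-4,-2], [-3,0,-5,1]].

The minor is -155.

Delete row 4 and column 2; the remaining 3×3 submatrix is [-3 4 -3; -4 -5 -2; 3 -4 -2].
Its determinant is -155.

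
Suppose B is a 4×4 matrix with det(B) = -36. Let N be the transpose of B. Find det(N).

The determinant is -36.

det(Bᵀ) = det(B).
det(N) = (1)·(-36) = -36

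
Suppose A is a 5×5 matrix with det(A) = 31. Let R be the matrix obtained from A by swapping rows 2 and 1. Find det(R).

Swapping two rows multiplies the determinant by −1.
det(R) = (-1)·(31) = -31

-31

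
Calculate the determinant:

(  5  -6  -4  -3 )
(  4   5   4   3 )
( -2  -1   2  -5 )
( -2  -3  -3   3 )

Expand along row 1:
  + (5) · M_11   where M_11 = det([5 4 3; -1 2 -5; -3 -3 3]) = 54
  − (-6) · M_12   where M_12 = det([4 4 3; -2 2 -5; -2 -3 3]) = 58
  + (-4) · M_13   where M_13 = det([4 5 3; -2 -1 -5; -2 -3 3]) = 20
  − (-3) · M_14   where M_14 = det([4 5 4; -2 -1 2; -2 -3 -3]) = 2
det = (+1)·(5)·(54) + (-1)·(-6)·(58) + (+1)·(-4)·(20) + (-1)·(-3)·(2) = 544

The determinant is 544.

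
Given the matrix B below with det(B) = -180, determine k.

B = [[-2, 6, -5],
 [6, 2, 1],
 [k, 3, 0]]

-6

Expanding along the column containing k, det(B) is linear in k: det(B) = (16)·k + (-84).
Set (16)·k + (-84) = -180  ⇒  (16)·k = -96  ⇒  k = -6.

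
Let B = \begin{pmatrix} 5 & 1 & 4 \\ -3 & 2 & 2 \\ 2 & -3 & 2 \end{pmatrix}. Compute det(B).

The determinant is 80.

Expand along column 1:
  + 5 · |2 2; -3 2| = 5·(4 − (-6)) = 50
  − (-3) · |1 4; -3 2| = −(-3)·(2 − (-12)) = 42
  + 2 · |1 4; 2 2| = 2·(2 − 8) = -12
Sum: (50) + (42) + (-12) = 80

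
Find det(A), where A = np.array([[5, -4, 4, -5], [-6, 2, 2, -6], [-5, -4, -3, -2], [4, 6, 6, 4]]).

1496

Expand along row 1:
  + (5) · M_11   where M_11 = det([2 2 -6; -4 -3 -2; 6 6 4]) = 44
  − (-4) · M_12   where M_12 = det([-6 2 -6; -5 -3 -2; 4 6 4]) = 132
  + (4) · M_13   where M_13 = det([-6 2 -6; -5 -4 -2; 4 6 4]) = 132
  − (-5) · M_14   where M_14 = det([-6 2 2; -5 -4 -3; 4 6 6]) = 44
det = (+1)·(5)·(44) + (-1)·(-4)·(132) + (+1)·(4)·(132) + (-1)·(-5)·(44) = 1496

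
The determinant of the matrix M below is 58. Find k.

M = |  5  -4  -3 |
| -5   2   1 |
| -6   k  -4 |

3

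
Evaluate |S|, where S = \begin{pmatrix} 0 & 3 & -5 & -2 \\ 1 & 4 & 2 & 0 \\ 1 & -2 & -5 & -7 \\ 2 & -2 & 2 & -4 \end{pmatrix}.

Expand along row 1 (it has 1 zero):
  − (3) · M_12   where M_12 = det([1 2 0; 1 -5 -7; 2 2 -4]) = 14
  + (-5) · M_13   where M_13 = det([1 4 0; 1 -2 -7; 2 -2 -4]) = -46
  − (-2) · M_14   where M_14 = det([1 4 2; 1 -2 -5; 2 -2 2]) = -58
det = (-1)·(3)·(14) + (+1)·(-5)·(-46) + (-1)·(-2)·(-58) = 72

72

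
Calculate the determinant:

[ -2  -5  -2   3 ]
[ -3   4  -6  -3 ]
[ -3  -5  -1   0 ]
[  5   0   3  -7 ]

Expand along row 3 (it has 1 zero):
  + (-3) · M_31   where M_31 = det([-5 -2 3; 4 -6 -3; 0 3 -7]) = -275
  − (-5) · M_32   where M_32 = det([-2 -2 3; -3 -6 -3; 5 3 -7]) = 33
  + (-1) · M_33   where M_33 = det([-2 -5 3; -3 4 -3; 5 0 -7]) = 176
det = (+1)·(-3)·(-275) + (-1)·(-5)·(33) + (+1)·(-1)·(176) = 814

The determinant is 814.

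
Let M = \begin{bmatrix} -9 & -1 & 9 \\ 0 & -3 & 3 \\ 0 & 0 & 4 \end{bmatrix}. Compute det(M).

M is upper triangular, so det(M) is the product of the diagonal entries:
det = (-9) · (-3) · (4) = 108

108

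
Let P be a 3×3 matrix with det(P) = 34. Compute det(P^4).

The determinant is 1336336.

det(P^4) = (det P)^4 = (34)^4 = 1336336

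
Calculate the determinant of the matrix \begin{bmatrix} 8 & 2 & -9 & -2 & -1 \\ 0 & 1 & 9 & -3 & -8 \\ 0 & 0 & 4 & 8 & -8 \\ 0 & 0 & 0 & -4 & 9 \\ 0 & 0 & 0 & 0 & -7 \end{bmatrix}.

The matrix is upper triangular, so the determinant is the product of the diagonal entries:
det = (8) · (1) · (4) · (-4) · (-7) = 896

896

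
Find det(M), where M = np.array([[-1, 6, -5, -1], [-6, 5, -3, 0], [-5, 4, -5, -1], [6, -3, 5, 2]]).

Expand along row 2 (it has 1 zero):
  − (-6) · M_21   where M_21 = det([6 -5 -1; 4 -5 -1; -3 5 2]) = -10
  + (5) · M_22   where M_22 = det([-1 -5 -1; -5 -5 -1; 6 5 2]) = -20
  − (-3) · M_23   where M_23 = det([-1 6 -1; -5 4 -1; 6 -3 2]) = 28
det = (-1)·(-6)·(-10) + (+1)·(5)·(-20) + (-1)·(-3)·(28) = -76

det(M) = -76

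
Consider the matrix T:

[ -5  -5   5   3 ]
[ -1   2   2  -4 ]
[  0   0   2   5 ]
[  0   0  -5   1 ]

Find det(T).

The determinant is -405.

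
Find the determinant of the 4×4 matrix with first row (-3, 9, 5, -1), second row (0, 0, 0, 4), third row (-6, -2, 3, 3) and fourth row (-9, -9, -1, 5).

Expand along row 2 (it has 3 zeros):
  + (4) · M_24   where M_24 = det([-3 9 5; -6 -2 3; -9 -9 -1]) = -204
det = (+1)·(4)·(-204) = -816

-816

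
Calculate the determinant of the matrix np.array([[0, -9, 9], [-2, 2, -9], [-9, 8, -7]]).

The determinant is -585.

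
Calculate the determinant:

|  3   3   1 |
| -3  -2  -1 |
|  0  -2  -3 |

-9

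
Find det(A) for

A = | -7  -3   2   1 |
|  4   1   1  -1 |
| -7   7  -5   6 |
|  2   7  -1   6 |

Expand along row 1:
  + (-7) · M_11   where M_11 = det([1 1 -1; 7 -5 6; 7 -1 6]) = -52
  − (-3) · M_12   where M_12 = det([4 1 -1; -7 -5 6; 2 -1 6]) = -59
  + (2) · M_13   where M_13 = det([4 1 -1; -7 7 6; 2 7 6]) = 117
  − (1) · M_14   where M_14 = det([4 1 1; -7 7 -5; 2 7 -1]) = 32
det = (+1)·(-7)·(-52) + (-1)·(-3)·(-59) + (+1)·(2)·(117) + (-1)·(1)·(32) = 389

|A| = 389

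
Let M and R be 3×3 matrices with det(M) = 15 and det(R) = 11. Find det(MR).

det(MR) = det(M)·det(R) = (15)·(11) = 165

The determinant is 165.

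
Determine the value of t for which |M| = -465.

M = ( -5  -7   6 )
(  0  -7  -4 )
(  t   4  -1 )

-5

Expanding along the row containing t, det(M) is linear in t: det(M) = (70)·t + (-115).
Set (70)·t + (-115) = -465  ⇒  (70)·t = -350  ⇒  t = -5.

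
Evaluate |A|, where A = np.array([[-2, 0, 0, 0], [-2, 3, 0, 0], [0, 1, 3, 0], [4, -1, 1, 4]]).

A is lower triangular, so det(A) is the product of the diagonal entries:
det = (-2) · (3) · (3) · (4) = -72

The determinant is -72.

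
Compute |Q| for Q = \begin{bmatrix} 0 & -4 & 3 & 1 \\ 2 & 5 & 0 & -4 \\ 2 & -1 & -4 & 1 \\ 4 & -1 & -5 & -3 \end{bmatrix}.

|Q| = 218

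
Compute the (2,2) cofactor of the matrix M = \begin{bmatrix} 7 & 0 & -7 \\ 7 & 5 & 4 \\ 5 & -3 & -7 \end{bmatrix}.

-14

Delete row 2 and column 2; the remaining 2×2 submatrix is [7 -7; 5 -7].
Its determinant is 7·(-7) − (-7)·5 = -14.
The cofactor carries sign (−1)^(2+2) = +1, so C_{2,2} = +(-14) = -14.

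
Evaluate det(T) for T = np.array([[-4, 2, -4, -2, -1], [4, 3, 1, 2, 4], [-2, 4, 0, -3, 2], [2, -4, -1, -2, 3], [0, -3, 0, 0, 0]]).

det(T) = 522

Expand along row 5 (it has 4 zeros):
  − (-3) · M_52   where M_52 = det([-4 -4 -2 -1; 4 1 2 4; -2 0 -3 2; 2 -1 -2 3]) = 174
det = (-1)·(-3)·(174) = 522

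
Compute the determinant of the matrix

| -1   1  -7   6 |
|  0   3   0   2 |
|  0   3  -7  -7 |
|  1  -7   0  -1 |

Expand along row 2 (it has 2 zeros):
  + (3) · M_22   where M_22 = det([-1 -7 6; 0 -7 -7; 1 0 -1]) = 84
  + (2) · M_24   where M_24 = det([-1 1 -7; 0 3 -7; 1 -7 0]) = 63
det = (+1)·(3)·(84) + (+1)·(2)·(63) = 378

The determinant is 378.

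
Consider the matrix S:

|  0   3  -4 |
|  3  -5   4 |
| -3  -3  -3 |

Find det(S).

87

Expand along column 1:
  − 3 · |3 -4; -3 -3| = −3·(-9 − 12) = 63
  + (-3) · |3 -4; -5 4| = (-3)·(12 − 20) = 24
Sum: (63) + (24) = 87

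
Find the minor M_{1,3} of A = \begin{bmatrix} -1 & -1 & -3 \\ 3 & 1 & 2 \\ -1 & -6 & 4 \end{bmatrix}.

Delete row 1 and column 3; the remaining 2×2 submatrix is [3 1; -1 -6].
Its determinant is 3·(-6) − 1·(-1) = -17.

-17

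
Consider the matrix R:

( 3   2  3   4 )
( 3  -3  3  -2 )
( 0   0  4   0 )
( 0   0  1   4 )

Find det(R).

-240

R is block upper-triangular with a 2×2 block and a 2×2 block on the diagonal, so its determinant equals the product of the determinants of the diagonal blocks.
det of the 2×2 block = -15
det of the 2×2 block = 16
det = (-15)·(16) = -240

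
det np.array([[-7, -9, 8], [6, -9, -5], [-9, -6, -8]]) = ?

Expand along row 1:
  + (-7) · |-9 -5; -6 -8| = (-7)·(72 − 30) = -294
  − (-9) · |6 -5; -9 -8| = −(-9)·(-48 − 45) = -837
  + 8 · |6 -9; -9 -6| = 8·(-36 − 81) = -936
Sum: (-294) + (-837) + (-936) = -2067

-2067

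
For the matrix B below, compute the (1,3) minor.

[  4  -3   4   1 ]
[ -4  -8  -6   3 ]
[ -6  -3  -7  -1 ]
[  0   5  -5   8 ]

The minor is -398.

Delete row 1 and column 3; the remaining 3×3 submatrix is [-4 -8 3; -6 -3 -1; 0 5 8].
Its determinant is -398.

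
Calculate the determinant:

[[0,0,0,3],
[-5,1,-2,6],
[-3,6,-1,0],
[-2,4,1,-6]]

Expand along row 1 (it has 3 zeros):
  − (3) · M_14   where M_14 = det([-5 1 -2; -3 6 -1; -2 4 1]) = -45
det = (-1)·(3)·(-45) = 135

The determinant is 135.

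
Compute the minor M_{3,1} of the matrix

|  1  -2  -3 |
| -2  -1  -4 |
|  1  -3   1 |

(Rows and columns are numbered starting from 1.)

Delete row 3 and column 1; the remaining 2×2 submatrix is [-2 -3; -1 -4].
Its determinant is (-2)·(-4) − (-3)·(-1) = 5.

5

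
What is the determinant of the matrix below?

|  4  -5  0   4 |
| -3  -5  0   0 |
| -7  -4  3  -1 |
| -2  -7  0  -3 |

447

Expand along column 3 (it has 3 zeros):
  + (3) · M_33   where M_33 = det([4 -5 4; -3 -5 0; -2 -7 -3]) = 149
det = (+1)·(3)·(149) = 447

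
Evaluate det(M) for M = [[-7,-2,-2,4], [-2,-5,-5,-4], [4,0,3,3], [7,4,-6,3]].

Expand along row 3 (it has 1 zero):
  + (4) · M_31   where M_31 = det([-2 -2 4; -5 -5 -4; 4 -6 3]) = 280
  + (3) · M_33   where M_33 = det([-7 -2 4; -2 -5 -4; 7 4 3]) = 145
  − (3) · M_34   where M_34 = det([-7 -2 -2; -2 -5 -5; 7 4 -6]) = -310
det = (+1)·(4)·(280) + (+1)·(3)·(145) + (-1)·(3)·(-310) = 2485

|M| = 2485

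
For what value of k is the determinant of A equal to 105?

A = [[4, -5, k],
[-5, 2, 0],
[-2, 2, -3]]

-9

Expanding along the column containing k, det(A) is linear in k: det(A) = (-6)·k + (51).
Set (-6)·k + (51) = 105  ⇒  (-6)·k = 54  ⇒  k = -9.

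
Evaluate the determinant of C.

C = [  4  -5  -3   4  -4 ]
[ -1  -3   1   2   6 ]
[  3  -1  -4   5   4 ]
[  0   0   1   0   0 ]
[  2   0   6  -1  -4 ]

278

Expand along row 4 (it has 4 zeros):
  − (1) · M_43   where M_43 = det([4 -5 4 -4; -1 -3 2 6; 3 -1 5 4; 2 0 -1 -4]) = -278
det = (-1)·(1)·(-278) = 278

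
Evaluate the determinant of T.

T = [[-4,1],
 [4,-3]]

8

det(T) = (-4)·(-3) − 1·4 = 12 − 4 = 8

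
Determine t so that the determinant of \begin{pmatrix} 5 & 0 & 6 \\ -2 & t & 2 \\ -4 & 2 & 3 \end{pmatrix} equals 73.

Expanding along the column containing t, det(A) is linear in t: det(A) = (39)·t + (-44).
Set (39)·t + (-44) = 73  ⇒  (39)·t = 117  ⇒  t = 3.

3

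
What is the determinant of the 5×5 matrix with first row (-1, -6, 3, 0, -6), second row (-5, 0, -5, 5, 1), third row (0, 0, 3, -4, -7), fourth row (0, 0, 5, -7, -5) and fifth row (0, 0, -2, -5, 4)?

The matrix is block upper-triangular with a 2×2 block and a 3×3 block on the diagonal, so its determinant equals the product of the determinants of the diagonal blocks.
det of the 2×2 block = -30
det of the 3×3 block = 154
det = (-30)·(154) = -4620

The determinant is -4620.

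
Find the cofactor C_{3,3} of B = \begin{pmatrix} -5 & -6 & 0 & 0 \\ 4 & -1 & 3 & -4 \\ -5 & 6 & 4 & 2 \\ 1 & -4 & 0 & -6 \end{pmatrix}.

Delete row 3 and column 3; the remaining 3×3 submatrix is [-5 -6 0; 4 -1 -4; 1 -4 -6].
Its determinant is -70.
The cofactor carries sign (−1)^(3+3) = +1, so C_{3,3} = +(-70) = -70.

-70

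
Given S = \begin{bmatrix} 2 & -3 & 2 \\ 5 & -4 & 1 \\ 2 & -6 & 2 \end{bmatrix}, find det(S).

The determinant is -24.

Expand along column 1:
  + 2 · |-4 1; -6 2| = 2·(-8 − (-6)) = -4
  − 5 · |-3 2; -6 2| = −5·(-6 − (-12)) = -30
  + 2 · |-3 2; -4 1| = 2·(-3 − (-8)) = 10
Sum: (-4) + (-30) + (10) = -24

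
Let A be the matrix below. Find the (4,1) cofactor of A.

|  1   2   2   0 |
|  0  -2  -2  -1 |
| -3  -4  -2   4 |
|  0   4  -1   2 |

Delete row 4 and column 1; the remaining 3×3 submatrix is [2 2 0; -2 -2 -1; -4 -2 4].
Its determinant is 4.
The cofactor carries sign (−1)^(4+1) = −1, so C_{4,1} = −(4) = -4.

-4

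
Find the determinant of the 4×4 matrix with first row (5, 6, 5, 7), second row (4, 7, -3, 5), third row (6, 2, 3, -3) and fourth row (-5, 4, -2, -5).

Expand along row 1:
  + (5) · M_11   where M_11 = det([7 -3 5; 2 3 -3; 4 -2 -5]) = -221
  − (6) · M_12   where M_12 = det([4 -3 5; 6 3 -3; -5 -2 -5]) = -204
  + (5) · M_13   where M_13 = det([4 7 5; 6 2 -3; -5 4 -5]) = 493
  − (7) · M_14   where M_14 = det([4 7 -3; 6 2 3; -5 4 -2]) = -187
det = (+1)·(5)·(-221) + (-1)·(6)·(-204) + (+1)·(5)·(493) + (-1)·(7)·(-187) = 3893

3893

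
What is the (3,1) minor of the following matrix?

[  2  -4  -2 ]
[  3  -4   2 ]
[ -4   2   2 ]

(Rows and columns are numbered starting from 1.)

The minor is -16.

Delete row 3 and column 1; the remaining 2×2 submatrix is [-4 -2; -4 2].
Its determinant is (-4)·2 − (-2)·(-4) = -16.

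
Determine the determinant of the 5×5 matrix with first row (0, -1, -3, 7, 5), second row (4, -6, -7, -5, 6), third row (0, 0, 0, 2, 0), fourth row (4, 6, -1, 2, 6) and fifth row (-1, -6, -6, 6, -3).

-2280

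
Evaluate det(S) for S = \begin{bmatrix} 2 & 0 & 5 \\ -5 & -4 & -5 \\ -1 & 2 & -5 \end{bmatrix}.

Expand along column 2:
  + (-4) · |2 5; -1 -5| = (-4)·(-10 − (-5)) = 20
  − 2 · |2 5; -5 -5| = −2·(-10 − (-25)) = -30
Sum: (20) + (-30) = -10

The determinant is -10.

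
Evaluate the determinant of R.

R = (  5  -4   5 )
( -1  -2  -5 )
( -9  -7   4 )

The determinant is -466.

Expand along row 1:
  + 5 · |-2 -5; -7 4| = 5·(-8 − 35) = -215
  − (-4) · |-1 -5; -9 4| = −(-4)·(-4 − 45) = -196
  + 5 · |-1 -2; -9 -7| = 5·(7 − 18) = -55
Sum: (-215) + (-196) + (-55) = -466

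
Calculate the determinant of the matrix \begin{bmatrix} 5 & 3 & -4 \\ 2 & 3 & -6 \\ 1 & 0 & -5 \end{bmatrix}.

-51

Expand along column 2:
  − 3 · |2 -6; 1 -5| = −3·(-10 − (-6)) = 12
  + 3 · |5 -4; 1 -5| = 3·(-25 − (-4)) = -63
Sum: (12) + (-63) = -51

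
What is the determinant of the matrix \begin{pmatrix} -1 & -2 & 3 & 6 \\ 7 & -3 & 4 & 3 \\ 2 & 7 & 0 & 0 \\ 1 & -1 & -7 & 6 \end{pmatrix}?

Expand along row 3 (it has 2 zeros):
  + (2) · M_31   where M_31 = det([-2 3 6; -3 4 3; -1 -7 6]) = 105
  − (7) · M_32   where M_32 = det([-1 3 6; 7 4 3; 1 -7 6]) = -480
det = (+1)·(2)·(105) + (-1)·(7)·(-480) = 3570

3570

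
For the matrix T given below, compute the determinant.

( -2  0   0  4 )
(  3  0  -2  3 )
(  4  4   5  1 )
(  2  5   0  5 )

det(T) = 486

Expand along row 1 (it has 2 zeros):
  + (-2) · M_11   where M_11 = det([0 -2 3; 4 5 1; 5 0 5]) = -45
  − (4) · M_14   where M_14 = det([3 0 -2; 4 4 5; 2 5 0]) = -99
det = (+1)·(-2)·(-45) + (-1)·(4)·(-99) = 486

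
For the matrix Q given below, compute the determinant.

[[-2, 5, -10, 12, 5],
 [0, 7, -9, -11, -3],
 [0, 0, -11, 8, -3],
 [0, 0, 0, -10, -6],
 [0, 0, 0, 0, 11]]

|Q| = -16940

Q is upper triangular, so det(Q) is the product of the diagonal entries:
det = (-2) · (7) · (-11) · (-10) · (11) = -16940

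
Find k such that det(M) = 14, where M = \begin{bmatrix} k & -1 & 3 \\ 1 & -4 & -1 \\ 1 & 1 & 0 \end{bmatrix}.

Expanding along the row containing k, det(M) is linear in k: det(M) = (1)·k + (16).
Set (1)·k + (16) = 14  ⇒  (1)·k = -2  ⇒  k = -2.

-2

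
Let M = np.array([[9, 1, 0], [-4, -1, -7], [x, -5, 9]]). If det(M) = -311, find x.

-7

Expanding along the column containing x, det(M) is linear in x: det(M) = (-7)·x + (-360).
Set (-7)·x + (-360) = -311  ⇒  (-7)·x = 49  ⇒  x = -7.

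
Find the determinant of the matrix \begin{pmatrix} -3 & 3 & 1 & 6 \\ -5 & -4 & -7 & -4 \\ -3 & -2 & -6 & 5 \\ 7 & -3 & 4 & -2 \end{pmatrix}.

-795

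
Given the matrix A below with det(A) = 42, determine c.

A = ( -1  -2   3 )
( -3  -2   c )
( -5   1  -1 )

Expanding along the row containing c, det(A) is linear in c: det(A) = (11)·c + (-35).
Set (11)·c + (-35) = 42  ⇒  (11)·c = 77  ⇒  c = 7.

7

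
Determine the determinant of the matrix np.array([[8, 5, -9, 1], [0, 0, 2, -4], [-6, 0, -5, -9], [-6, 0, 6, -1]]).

Expand along column 2 (it has 3 zeros):
  − (5) · M_12   where M_12 = det([0 2 -4; -6 -5 -9; -6 6 -1]) = 360
det = (-1)·(5)·(360) = -1800

The determinant is -1800.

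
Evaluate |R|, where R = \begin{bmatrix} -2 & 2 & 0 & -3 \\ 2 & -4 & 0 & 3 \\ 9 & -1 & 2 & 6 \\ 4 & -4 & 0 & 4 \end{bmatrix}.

det(R) = -16

Expand along column 3 (it has 3 zeros):
  + (2) · M_33   where M_33 = det([-2 2 -3; 2 -4 3; 4 -4 4]) = -8
det = (+1)·(2)·(-8) = -16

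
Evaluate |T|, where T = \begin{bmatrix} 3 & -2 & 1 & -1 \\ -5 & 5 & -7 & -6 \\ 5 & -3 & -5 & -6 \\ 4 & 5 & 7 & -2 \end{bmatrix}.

Expand along row 1:
  + (3) · M_11   where M_11 = det([5 -7 -6; -3 -5 -6; 5 7 -2]) = 488
  − (-2) · M_12   where M_12 = det([-5 -7 -6; 5 -5 -6; 4 7 -2]) = -492
  + (1) · M_13   where M_13 = det([-5 5 -6; 5 -3 -6; 4 5 -2]) = -472
  − (-1) · M_14   where M_14 = det([-5 5 -7; 5 -3 -5; 4 5 7]) = -554
det = (+1)·(3)·(488) + (-1)·(-2)·(-492) + (+1)·(1)·(-472) + (-1)·(-1)·(-554) = -546

-546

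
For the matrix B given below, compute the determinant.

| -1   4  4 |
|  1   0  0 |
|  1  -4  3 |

The determinant is -28.

Expand along row 2:
  − 1 · |4 4; -4 3| = −1·(12 − (-16)) = -28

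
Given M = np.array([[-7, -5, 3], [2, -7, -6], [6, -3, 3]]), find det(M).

591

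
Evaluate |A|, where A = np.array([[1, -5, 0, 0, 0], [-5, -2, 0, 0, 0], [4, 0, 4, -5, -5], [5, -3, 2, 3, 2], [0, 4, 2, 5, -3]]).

|A| = 3942

A is block lower-triangular with a 2×2 block and a 3×3 block on the diagonal, so its determinant equals the product of the determinants of the diagonal blocks.
det of the 2×2 block = -27
det of the 3×3 block = -146
det = (-27)·(-146) = 3942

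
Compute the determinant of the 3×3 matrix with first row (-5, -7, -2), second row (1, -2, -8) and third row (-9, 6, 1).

-703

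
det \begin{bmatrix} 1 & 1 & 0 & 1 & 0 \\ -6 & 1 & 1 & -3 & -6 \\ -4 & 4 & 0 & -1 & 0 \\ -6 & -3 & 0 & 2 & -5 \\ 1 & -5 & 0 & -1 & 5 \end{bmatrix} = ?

Expand along column 3 (it has 4 zeros):
  − (1) · M_23   where M_23 = det([1 1 1 0; -4 4 -1 0; -6 -3 2 -5; 1 -5 -1 5]) = 285
det = (-1)·(1)·(285) = -285

-285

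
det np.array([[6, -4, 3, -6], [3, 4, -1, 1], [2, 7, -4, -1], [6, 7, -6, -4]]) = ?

The determinant is -431.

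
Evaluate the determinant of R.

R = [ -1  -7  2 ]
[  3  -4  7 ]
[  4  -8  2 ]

|R| = -218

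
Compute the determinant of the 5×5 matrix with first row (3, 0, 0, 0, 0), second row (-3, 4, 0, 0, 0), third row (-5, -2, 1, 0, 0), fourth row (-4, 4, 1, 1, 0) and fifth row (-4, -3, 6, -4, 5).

The matrix is lower triangular, so the determinant is the product of the diagonal entries:
det = (3) · (4) · (1) · (1) · (5) = 60

60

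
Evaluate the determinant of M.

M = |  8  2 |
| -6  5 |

det(M) = 8·5 − 2·(-6) = 40 − (-12) = 52

|M| = 52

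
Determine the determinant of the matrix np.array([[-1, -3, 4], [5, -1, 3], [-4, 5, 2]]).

Expand along row 1:
  + (-1) · |-1 3; 5 2| = (-1)·(-2 − 15) = 17
  − (-3) · |5 3; -4 2| = −(-3)·(10 − (-12)) = 66
  + 4 · |5 -1; -4 5| = 4·(25 − 4) = 84
Sum: (17) + (66) + (84) = 167

The determinant is 167.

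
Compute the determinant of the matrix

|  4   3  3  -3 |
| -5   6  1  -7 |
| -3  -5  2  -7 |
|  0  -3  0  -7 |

Expand along row 4 (it has 2 zeros):
  + (-3) · M_42   where M_42 = det([4 3 -3; -5 1 -7; -3 2 -7]) = 7
  + (-7) · M_44   where M_44 = det([4 3 3; -5 6 1; -3 -5 2]) = 218
det = (+1)·(-3)·(7) + (+1)·(-7)·(218) = -1547

-1547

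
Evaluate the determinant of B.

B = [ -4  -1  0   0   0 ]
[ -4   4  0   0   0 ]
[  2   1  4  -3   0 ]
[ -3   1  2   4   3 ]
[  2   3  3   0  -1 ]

980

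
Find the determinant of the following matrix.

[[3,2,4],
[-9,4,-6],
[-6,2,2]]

The determinant is 192.

Expand along column 1:
  + 3 · |4 -6; 2 2| = 3·(8 − (-12)) = 60
  − (-9) · |2 4; 2 2| = −(-9)·(4 − 8) = -36
  + (-6) · |2 4; 4 -6| = (-6)·(-12 − 16) = 168
Sum: (60) + (-36) + (168) = 192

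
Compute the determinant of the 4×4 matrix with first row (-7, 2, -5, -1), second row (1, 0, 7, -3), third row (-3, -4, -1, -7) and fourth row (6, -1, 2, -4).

1512

Expand along row 2 (it has 1 zero):
  − (1) · M_21   where M_21 = det([2 -5 -1; -4 -1 -7; -1 2 -4]) = 90
  − (7) · M_23   where M_23 = det([-7 2 -1; -3 -4 -7; 6 -1 -4]) = -198
  + (-3) · M_24   where M_24 = det([-7 2 -5; -3 -4 -1; 6 -1 2]) = -72
det = (-1)·(1)·(90) + (-1)·(7)·(-198) + (+1)·(-3)·(-72) = 1512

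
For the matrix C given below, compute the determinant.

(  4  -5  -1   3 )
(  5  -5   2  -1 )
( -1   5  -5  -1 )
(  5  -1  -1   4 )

Expand along row 1:
  + (4) · M_11   where M_11 = det([-5 2 -1; 5 -5 -1; -1 -1 4]) = 77
  − (-5) · M_12   where M_12 = det([5 2 -1; -1 -5 -1; 5 -1 4]) = -133
  + (-1) · M_13   where M_13 = det([5 -5 -1; -1 5 -1; 5 -1 4]) = 124
  − (3) · M_14   where M_14 = det([5 -5 2; -1 5 -5; 5 -1 -1]) = 32
det = (+1)·(4)·(77) + (-1)·(-5)·(-133) + (+1)·(-1)·(124) + (-1)·(3)·(32) = -577

The determinant is -577.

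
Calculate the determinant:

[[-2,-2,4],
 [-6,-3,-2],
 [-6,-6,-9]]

126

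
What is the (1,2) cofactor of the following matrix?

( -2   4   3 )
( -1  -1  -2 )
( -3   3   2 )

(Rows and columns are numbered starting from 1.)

8

Delete row 1 and column 2; the remaining 2×2 submatrix is [-1 -2; -3 2].
Its determinant is (-1)·2 − (-2)·(-3) = -8.
The cofactor carries sign (−1)^(1+2) = −1, so C_{1,2} = −(-8) = 8.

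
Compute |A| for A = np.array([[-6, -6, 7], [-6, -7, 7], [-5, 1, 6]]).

The determinant is 1.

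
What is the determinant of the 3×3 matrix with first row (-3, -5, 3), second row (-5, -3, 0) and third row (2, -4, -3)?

126

Expand along column 3:
  + 3 · |-5 -3; 2 -4| = 3·(20 − (-6)) = 78
  + (-3) · |-3 -5; -5 -3| = (-3)·(9 − 25) = 48
Sum: (78) + (48) = 126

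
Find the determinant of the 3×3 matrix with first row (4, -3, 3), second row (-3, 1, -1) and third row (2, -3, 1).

10

Expand along row 1:
  + 4 · |1 -1; -3 1| = 4·(1 − 3) = -8
  − (-3) · |-3 -1; 2 1| = −(-3)·(-3 − (-2)) = -3
  + 3 · |-3 1; 2 -3| = 3·(9 − 2) = 21
Sum: (-8) + (-3) + (21) = 10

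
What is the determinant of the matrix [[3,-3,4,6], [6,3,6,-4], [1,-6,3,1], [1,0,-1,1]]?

Expand along row 4 (it has 1 zero):
  − (1) · M_41   where M_41 = det([-3 4 6; 3 6 -4; -6 3 1]) = 300
  − (-1) · M_43   where M_43 = det([3 -3 6; 6 3 -4; 1 -6 1]) = -267
  + (1) · M_44   where M_44 = det([3 -3 4; 6 3 6; 1 -6 3]) = 15
det = (-1)·(1)·(300) + (-1)·(-1)·(-267) + (+1)·(1)·(15) = -552

The determinant is -552.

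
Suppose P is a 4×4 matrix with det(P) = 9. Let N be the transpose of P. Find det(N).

9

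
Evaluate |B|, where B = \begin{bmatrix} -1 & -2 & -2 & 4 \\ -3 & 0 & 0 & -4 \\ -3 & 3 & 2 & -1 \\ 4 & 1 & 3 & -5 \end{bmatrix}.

Expand along row 2 (it has 2 zeros):
  − (-3) · M_21   where M_21 = det([-2 -2 4; 3 2 -1; 1 3 -5]) = 14
  + (-4) · M_24   where M_24 = det([-1 -2 -2; -3 3 2; 4 1 3]) = -11
det = (-1)·(-3)·(14) + (+1)·(-4)·(-11) = 86

The determinant is 86.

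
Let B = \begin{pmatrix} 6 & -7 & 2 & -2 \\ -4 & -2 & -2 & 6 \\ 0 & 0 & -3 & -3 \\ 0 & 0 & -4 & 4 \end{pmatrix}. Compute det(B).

B is block upper-triangular with a 2×2 block and a 2×2 block on the diagonal, so its determinant equals the product of the determinants of the diagonal blocks.
det of the 2×2 block = -40
det of the 2×2 block = -24
det = (-40)·(-24) = 960

The determinant is 960.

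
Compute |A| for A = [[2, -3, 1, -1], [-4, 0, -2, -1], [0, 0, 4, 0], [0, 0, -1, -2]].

A is block upper-triangular with a 2×2 block and a 2×2 block on the diagonal, so its determinant equals the product of the determinants of the diagonal blocks.
det of the 2×2 block = -12
det of the 2×2 block = -8
det = (-12)·(-8) = 96

det(A) = 96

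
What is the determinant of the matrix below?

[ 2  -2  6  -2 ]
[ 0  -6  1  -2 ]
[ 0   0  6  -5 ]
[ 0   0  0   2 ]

-144

The matrix is upper triangular, so the determinant is the product of the diagonal entries:
det = (2) · (-6) · (6) · (2) = -144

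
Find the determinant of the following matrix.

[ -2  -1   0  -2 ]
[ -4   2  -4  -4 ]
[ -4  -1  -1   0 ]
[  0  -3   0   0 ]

-96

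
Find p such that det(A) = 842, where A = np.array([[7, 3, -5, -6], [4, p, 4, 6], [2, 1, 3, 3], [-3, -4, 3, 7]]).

Expanding along the row containing p, det(A) is linear in p: det(A) = (109)·p + (-30).
Set (109)·p + (-30) = 842  ⇒  (109)·p = 872  ⇒  p = 8.

8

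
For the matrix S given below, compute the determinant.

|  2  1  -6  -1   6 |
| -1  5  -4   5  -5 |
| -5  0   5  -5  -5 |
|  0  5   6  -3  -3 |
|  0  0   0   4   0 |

det(S) = 5580

Expand along row 5 (it has 4 zeros):
  − (4) · M_54   where M_54 = det([2 1 -6 6; -1 5 -4 -5; -5 0 5 -5; 0 5 6 -3]) = -1395
det = (-1)·(4)·(-1395) = 5580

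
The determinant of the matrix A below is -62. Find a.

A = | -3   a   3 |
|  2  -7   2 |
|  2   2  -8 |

Expanding along the column containing a, det(A) is linear in a: det(A) = (20)·a + (-102).
Set (20)·a + (-102) = -62  ⇒  (20)·a = 40  ⇒  a = 2.

2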